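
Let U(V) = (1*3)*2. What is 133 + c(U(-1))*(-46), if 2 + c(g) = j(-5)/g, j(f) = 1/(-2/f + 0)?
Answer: 1235/6 ≈ 205.83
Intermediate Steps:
j(f) = -f/2 (j(f) = 1/(-2/f) = -f/2)
U(V) = 6 (U(V) = 3*2 = 6)
c(g) = -2 + 5/(2*g) (c(g) = -2 + (-½*(-5))/g = -2 + 5/(2*g))
133 + c(U(-1))*(-46) = 133 + (-2 + (5/2)/6)*(-46) = 133 + (-2 + (5/2)*(⅙))*(-46) = 133 + (-2 + 5/12)*(-46) = 133 - 19/12*(-46) = 133 + 437/6 = 1235/6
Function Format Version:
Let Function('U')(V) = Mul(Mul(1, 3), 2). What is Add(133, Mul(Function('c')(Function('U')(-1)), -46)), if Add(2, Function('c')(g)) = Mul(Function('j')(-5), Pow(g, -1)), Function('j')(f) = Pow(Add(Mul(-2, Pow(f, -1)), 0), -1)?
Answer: Rational(1235, 6) ≈ 205.83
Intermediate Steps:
Function('j')(f) = Mul(Rational(-1, 2), f) (Function('j')(f) = Pow(Mul(-2, Pow(f, -1)), -1) = Mul(Rational(-1, 2), f))
Function('U')(V) = 6 (Function('U')(V) = Mul(3, 2) = 6)
Function('c')(g) = Add(-2, Mul(Rational(5, 2), Pow(g, -1))) (Function('c')(g) = Add(-2, Mul(Mul(Rational(-1, 2), -5), Pow(g, -1))) = Add(-2, Mul(Rational(5, 2), Pow(g, -1))))
Add(133, Mul(Function('c')(Function('U')(-1)), -46)) = Add(133, Mul(Add(-2, Mul(Rational(5, 2), Pow(6, -1))), -46)) = Add(133, Mul(Add(-2, Mul(Rational(5, 2), Rational(1, 6))), -46)) = Add(133, Mul(Add(-2, Rational(5, 12)), -46)) = Add(133, Mul(Rational(-19, 12), -46)) = Add(133, Rational(437, 6)) = Rational(1235, 6)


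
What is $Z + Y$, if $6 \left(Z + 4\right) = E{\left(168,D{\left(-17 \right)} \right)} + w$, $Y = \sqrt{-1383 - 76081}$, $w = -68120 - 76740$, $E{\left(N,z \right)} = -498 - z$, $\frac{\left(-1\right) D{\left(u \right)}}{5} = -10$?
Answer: $- \frac{72716}{3} + 2 i \sqrt{19366} \approx -24239.0 + 278.32 i$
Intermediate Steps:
$D{\left(u \right)} = 50$ ($D{\left(u \right)} = \left(-5\right) \left(-10\right) = 50$)
$w = -144860$
$Y = 2 i \sqrt{19366}$ ($Y = \sqrt{-77464} = 2 i \sqrt{19366} \approx 278.32 i$)
$Z = - \frac{72716}{3}$ ($Z = -4 + \frac{\left(-498 - 50\right) - 144860}{6} = -4 + \frac{-548 - 144860}{6} = -4 + \frac{1}{6} \left(-145408\right) = -4 - \frac{72704}{3} = - \frac{72716}{3} \approx -24239.0$)
$Z + Y = - \frac{72716}{3} + 2 i \sqrt{19366}$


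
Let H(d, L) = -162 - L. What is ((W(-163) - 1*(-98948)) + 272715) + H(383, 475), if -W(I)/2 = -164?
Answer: 371354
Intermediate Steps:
W(I) = 328 (W(I) = -2*(-164) = 328)
((W(-163) - 1*(-98948)) + 272715) + H(383, 475) = ((328 - 1*(-98948)) + 272715) + (-162 - 1*475) = ((328 + 98948) + 272715) + (-162 - 475) = (99276 + 272715) - 637 = 371991 - 637 = 371354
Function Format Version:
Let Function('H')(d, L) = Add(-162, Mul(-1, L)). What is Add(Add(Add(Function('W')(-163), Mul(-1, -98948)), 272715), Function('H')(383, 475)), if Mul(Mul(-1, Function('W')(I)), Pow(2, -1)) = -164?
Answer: 371354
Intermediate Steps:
Function('W')(I) = 328 (Function('W')(I) = Mul(-2, -164) = 328)
Add(Add(Add(Function('W')(-163), Mul(-1, -98948)), 272715), Function('H')(383, 475)) = Add(Add(Add(328, Mul(-1, -98948)), 272715), Add(-162, Mul(-1, 475))) = Add(Add(Add(328, 98948), 272715), Add(-162, -475)) = Add(Add(99276, 272715), -637) = Add(371991, -637) = 371354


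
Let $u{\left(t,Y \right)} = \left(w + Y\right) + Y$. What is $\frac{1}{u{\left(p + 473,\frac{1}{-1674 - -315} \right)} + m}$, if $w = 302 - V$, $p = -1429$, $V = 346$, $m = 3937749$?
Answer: $\frac{1359}{5351341093} \approx 2.5396 \cdot 10^{-7}$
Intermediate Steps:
$w = -44$ ($w = 302 - 346 = -44$)
$u{\left(t,Y \right)} = -44 + 2 Y$ ($u{\left(t,Y \right)} = \left(-44 + Y\right) + Y = -44 + 2 Y$)
$\frac{1}{u{\left(p + 473,\frac{1}{-1674 - -315} \right)} + m} = \frac{1}{\left(-44 + \frac{2}{-1674 - -315}\right) + 3937749} = \frac{1}{\left(-44 + \frac{2}{-1674 + \left(-486 + 801\right)}\right) + 3937749} = \frac{1}{\left(-44 + \frac{2}{-1674 + 315}\right) + 3937749} = \frac{1}{\left(-44 + \frac{2}{-1359}\right) + 3937749} = \frac{1}{\left(-44 + 2 \left(- \frac{1}{1359}\right)\right) + 3937749} = \frac{1}{\left(-44 - \frac{2}{1359}\right) + 3937749} = \frac{1}{- \frac{59798}{1359} + 3937749} = \frac{1}{\frac{5351341093}{1359}} = \frac{1359}{5351341093}$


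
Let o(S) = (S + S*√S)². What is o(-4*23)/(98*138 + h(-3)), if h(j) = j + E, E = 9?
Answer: -385112/6765 + 16928*I*√23/6765 ≈ -56.927 + 12.001*I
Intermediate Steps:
h(j) = 9 + j (h(j) = j + 9 = 9 + j)
o(S) = (S + S^(3/2))²
o(-4*23)/(98*138 + h(-3)) = (-4*23 + (-4*23)^(3/2))²/(98*138 + (9 - 3)) = (-92 + (-92)^(3/2))²/(13524 + 6) = (-92 - 184*I*√23)²/13530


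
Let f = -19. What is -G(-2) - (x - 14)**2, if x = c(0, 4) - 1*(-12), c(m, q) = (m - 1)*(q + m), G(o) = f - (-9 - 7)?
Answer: -33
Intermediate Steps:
G(o) = -3 (G(o) = -19 - (-9 - 7) = -19 - 1*(-16) = -19 + 16 = -3)
c(m, q) = (-1 + m)*(m + q)
x = 8 (x = (0**2 - 1*0 - 1*4 + 0*4) - 1*(-12) = (0 + 0 - 4 + 0) + 12 = -4 + 12 = 8)
-G(-2) - (x - 14)**2 = -1*(-3) - (8 - 14)**2 = 3 - 1*(-6)**2 = 3 - 1*36 = 3 - 36 = -33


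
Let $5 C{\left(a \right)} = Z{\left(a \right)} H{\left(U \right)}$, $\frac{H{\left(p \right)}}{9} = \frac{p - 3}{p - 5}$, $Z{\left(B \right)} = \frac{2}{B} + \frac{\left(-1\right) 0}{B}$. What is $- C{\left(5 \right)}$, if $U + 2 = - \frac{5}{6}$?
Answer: $- \frac{126}{235} \approx -0.53617$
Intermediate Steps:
$Z{\left(B \right)} = \frac{2}{B}$ ($Z{\left(B \right)} = \frac{2}{B} + \frac{0}{B} = \frac{2}{B} + 0 = \frac{2}{B}$)
$U = - \frac{17}{6}$ ($U = -2 - \frac{5}{6} = - \frac{17}{6} \approx -2.8333$)
$H{\left(p \right)} = \frac{9 \left(-3 + p\right)}{-5 + p}$ ($H{\left(p \right)} = 9 \frac{p - 3}{p - 5} = 9 \frac{-3 + p}{-5 + p} = \frac{9 \left(-3 + p\right)}{-5 + p}$)
$C{\left(a \right)} = \frac{126}{47 a}$ ($C{\left(a \right)} = \frac{\frac{2}{a} \frac{9 \left(-3 - \frac{17}{6}\right)}{-5 - \frac{17}{6}}}{5} = \frac{\frac{2}{a} 9 \frac{1}{- \frac{47}{6}} \left(- \frac{35}{6}\right)}{5} = \frac{\frac{2}{a} 9 \left(- \frac{6}{47}\right) \left(- \frac{35}{6}\right)}{5} = \frac{\frac{2}{a} \frac{315}{47}}{5} = \frac{\frac{630}{47} \frac{1}{a}}{5} = \frac{126}{47 a}$)
$- C{\left(5 \right)} = - \frac{126}{47 \cdot 5} = \left(-1\right) \frac{126}{235} = - \frac{126}{235}$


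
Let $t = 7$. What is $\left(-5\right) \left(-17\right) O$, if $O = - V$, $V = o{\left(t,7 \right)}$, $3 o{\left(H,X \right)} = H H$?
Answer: $- \frac{4165}{3} \approx -1388.3$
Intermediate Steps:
$o{\left(H,X \right)} = \frac{H^{2}}{3}$ ($o{\left(H,X \right)} = \frac{H H}{3} = \frac{H^{2}}{3}$)
$V = \frac{49}{3}$ ($V = \frac{7^{2}}{3} = \frac{1}{3} \cdot 49 = \frac{49}{3} \approx 16.333$)
$O = - \frac{49}{3}$ ($O = \left(-1\right) \frac{49}{3} = - \frac{49}{3} \approx -16.333$)
$\left(-5\right) \left(-17\right) O = \left(-5\right) \left(-17\right) \left(- \frac{49}{3}\right) = 85 \left(- \frac{49}{3}\right) = - \frac{4165}{3}$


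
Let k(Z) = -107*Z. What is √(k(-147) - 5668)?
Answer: √10061 ≈ 100.30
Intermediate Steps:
√(k(-147) - 5668) = √(-107*(-147) - 5668) = √(15729 - 5668) = √10061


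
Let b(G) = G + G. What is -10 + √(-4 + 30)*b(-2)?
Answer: -10 - 4*√26 ≈ -30.396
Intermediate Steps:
b(G) = 2*G
-10 + √(-4 + 30)*b(-2) = -10 + √(-4 + 30)*(2*(-2)) = -10 + √26*(-4) = -10 - 4*√26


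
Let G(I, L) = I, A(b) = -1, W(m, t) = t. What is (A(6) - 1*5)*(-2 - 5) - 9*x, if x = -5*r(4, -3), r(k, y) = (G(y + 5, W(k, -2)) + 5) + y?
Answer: 222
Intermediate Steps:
r(k, y) = 10 + 2*y (r(k, y) = ((y + 5) + 5) + y = ((5 + y) + 5) + y = (10 + y) + y = 10 + 2*y)
x = -20 (x = -5*(10 + 2*(-3)) = -5*(10 - 6) = -5*4 = -20)
(A(6) - 1*5)*(-2 - 5) - 9*x = (-1 - 1*5)*(-2 - 5) - 9*(-20) = (-1 - 5)*(-7) + 180 = -6*(-7) + 180 = 42 + 180 = 222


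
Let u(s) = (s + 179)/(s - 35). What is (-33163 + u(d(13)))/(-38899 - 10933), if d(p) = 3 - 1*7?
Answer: 323383/485862 ≈ 0.66559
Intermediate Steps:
d(p) = -4 (d(p) = 3 - 7 = -4)
u(s) = (179 + s)/(-35 + s)
(-33163 + u(d(13)))/(-38899 - 10933) = (-33163 + (179 - 4)/(-35 - 4))/(-38899 - 10933) = (-33163 + 175/(-39))/(-49832) = (-33163 - 1/39*175)*(-1/49832) = (-33163 - 175/39)*(-1/49832) = -1293532/39*(-1/49832) = 323383/485862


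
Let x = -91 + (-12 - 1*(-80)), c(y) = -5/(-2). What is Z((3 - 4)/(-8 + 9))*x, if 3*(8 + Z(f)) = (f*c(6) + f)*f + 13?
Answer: 115/2 ≈ 57.500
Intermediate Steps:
c(y) = 5/2 (c(y) = -5*(-½) = 5/2)
x = -23 (x = -91 + (-12 + 80) = -91 + 68 = -23)
Z(f) = -11/3 + 7*f²/6 (Z(f) = -8 + ((f*(5/2) + f)*f + 13)/3 = -8 + ((5*f/2 + f)*f + 13)/3 = -8 + ((7*f/2)*f + 13)/3 = -8 + (7*f²/2 + 13)/3 = -8 + (13 + 7*f²/2)/3 = -8 + (13/3 + 7*f²/6) = -11/3 + 7*f²/6)
Z((3 - 4)/(-8 + 9))*x = (-11/3 + 7*((3 - 4)/(-8 + 9))²/6)*(-23) = (-11/3 + 7*(-1/1)²/6)*(-23) = (-11/3 + 7*(-1*1)²/6)*(-23) = (-11/3 + (7/6)*(-1)²)*(-23) = (-11/3 + (7/6)*1)*(-23) = (-11/3 + 7/6)*(-23) = -5/2*(-23) = 115/2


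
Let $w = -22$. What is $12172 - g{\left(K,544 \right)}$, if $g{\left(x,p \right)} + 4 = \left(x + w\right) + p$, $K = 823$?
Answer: $10831$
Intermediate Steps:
$g{\left(x,p \right)} = -26 + p + x$ ($g{\left(x,p \right)} = -4 + \left(\left(x - 22\right) + p\right) = -4 + \left(\left(-22 + x\right) + p\right) = -4 + \left(-22 + p + x\right) = -26 + p + x$)
$12172 - g{\left(K,544 \right)} = 12172 - \left(-26 + 544 + 823\right) = 12172 - 1341 = 10831$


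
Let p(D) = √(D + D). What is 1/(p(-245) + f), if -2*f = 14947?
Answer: -29894/223414769 - 28*I*√10/223414769 ≈ -0.0001338 - 3.9632e-7*I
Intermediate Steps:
f = -14947/2 (f = -½*14947 = -14947/2 ≈ -7473.5)
p(D) = √2*√D (p(D) = √(2*D) = √2*√D)
1/(p(-245) + f) = 1/(√2*√(-245) - 14947/2) = 1/(√2*(7*I*√5) - 14947/2) = 1/(7*I*√10 - 14947/2) = 1/(-14947/2 + 7*I*√10)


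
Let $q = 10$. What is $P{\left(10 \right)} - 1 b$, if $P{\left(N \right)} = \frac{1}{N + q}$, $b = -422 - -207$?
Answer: $\frac{4301}{20} \approx 215.05$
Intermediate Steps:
$b = -215$ ($b = -422 + 207 = -215$)
$P{\left(N \right)} = \frac{1}{10 + N}$ ($P{\left(N \right)} = \frac{1}{N + 10} = \frac{1}{10 + N}$)
$P{\left(10 \right)} - 1 b = \frac{1}{10 + 10} - 1 \left(-215\right) = \frac{1}{20} - -215 = \frac{1}{20} + 215 = \frac{4301}{20}$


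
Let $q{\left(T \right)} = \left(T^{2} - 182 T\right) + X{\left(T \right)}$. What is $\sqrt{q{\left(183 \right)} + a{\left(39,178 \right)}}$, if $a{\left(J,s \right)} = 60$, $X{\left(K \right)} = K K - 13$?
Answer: $\sqrt{33719} \approx 183.63$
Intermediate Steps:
$X{\left(K \right)} = -13 + K^{2}$ ($X{\left(K \right)} = K^{2} - 13 = -13 + K^{2}$)
$q{\left(T \right)} = -13 - 182 T + 2 T^{2}$ ($q{\left(T \right)} = \left(T^{2} - 182 T\right) + \left(-13 + T^{2}\right) = -13 - 182 T + 2 T^{2}$)
$\sqrt{q{\left(183 \right)} + a{\left(39,178 \right)}} = \sqrt{\left(-13 - 33306 + 2 \cdot 183^{2}\right) + 60} = \sqrt{\left(-13 - 33306 + 2 \cdot 33489\right) + 60} = \sqrt{\left(-13 - 33306 + 66978\right) + 60} = \sqrt{33659 + 60} = \sqrt{33719}$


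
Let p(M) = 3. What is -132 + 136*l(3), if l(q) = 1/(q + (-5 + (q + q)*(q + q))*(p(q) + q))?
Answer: -24812/189 ≈ -131.28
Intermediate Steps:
l(q) = 1/(q + (-5 + 4*q²)*(3 + q)) (l(q) = 1/(q + (-5 + (q + q)*(q + q))*(3 + q)) = 1/(q + (-5 + (2*q)*(2*q))*(3 + q)) = 1/(q + (-5 + 4*q²)*(3 + q)))
-132 + 136*l(3) = -132 + 136/(-15 - 4*3 + 4*3³ + 12*3²) = -132 + 136/(-15 - 12 + 4*27 + 12*9) = -132 + 136/(-15 - 12 + 108 + 108) = -132 + 136/189 = -24812/189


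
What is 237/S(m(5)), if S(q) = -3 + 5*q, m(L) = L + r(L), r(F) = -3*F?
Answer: -237/53 ≈ -4.4717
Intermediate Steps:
m(L) = -2*L (m(L) = L - 3*L = -2*L)
237/S(m(5)) = 237/(-3 + 5*(-2*5)) = 237/(-3 + 5*(-10)) = 237/(-3 - 50) = 237/(-53) = 237*(-1/53) = -237/53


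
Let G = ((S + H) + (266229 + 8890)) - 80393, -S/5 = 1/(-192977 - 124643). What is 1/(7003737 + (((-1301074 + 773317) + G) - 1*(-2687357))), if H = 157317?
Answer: 63524/604454999121 ≈ 1.0509e-7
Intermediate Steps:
S = 1/63524 (S = -5/(-192977 - 124643) = -5/(-317620) = -5*(-1/317620) = 1/63524 ≈ 1.5742e-5)
G = 22363179533/63524 (G = ((1/63524 + 157317) + (266229 + 8890)) - 80393 = (9993405109/63524 + 275119) - 80393 = 27470064465/63524 - 80393 = 22363179533/63524 ≈ 3.5204e+5)
1/(7003737 + (((-1301074 + 773317) + G) - 1*(-2687357))) = 1/(7003737 + (((-1301074 + 773317) + 22363179533/63524) - 1*(-2687357))) = 1/(7003737 + ((-527757 + 22363179533/63524) + 2687357)) = 1/(7003737 + (-11162056135/63524 + 2687357)) = 1/(7003737 + 159549609933/63524) = 1/(604454999121/63524) = 63524/604454999121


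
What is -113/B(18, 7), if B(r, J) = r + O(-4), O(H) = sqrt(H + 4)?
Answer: -113/18 ≈ -6.2778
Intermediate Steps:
O(H) = sqrt(4 + H)
B(r, J) = r (B(r, J) = r + sqrt(4 - 4) = r + sqrt(0) = r + 0 = r)
-113/B(18, 7) = -113/18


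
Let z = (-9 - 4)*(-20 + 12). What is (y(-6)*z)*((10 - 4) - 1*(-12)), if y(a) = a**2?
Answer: 67392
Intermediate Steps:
z = 104 (z = -13*(-8) = 104)
(y(-6)*z)*((10 - 4) - 1*(-12)) = ((-6)**2*104)*((10 - 4) - 1*(-12)) = (36*104)*(6 + 12) = 3744*18 = 67392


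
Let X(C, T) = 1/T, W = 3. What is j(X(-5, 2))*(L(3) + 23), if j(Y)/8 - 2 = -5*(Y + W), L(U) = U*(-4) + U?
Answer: -1736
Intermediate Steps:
L(U) = -3*U (L(U) = -4*U + U = -3*U)
j(Y) = -104 - 40*Y (j(Y) = 16 + 8*(-5*(Y + 3)) = 16 + 8*(-5*(3 + Y)) = 16 + 8*(-15 - 5*Y) = 16 + (-120 - 40*Y) = -104 - 40*Y)
j(X(-5, 2))*(L(3) + 23) = (-104 - 40/2)*(-3*3 + 23) = (-104 - 40*½)*(-9 + 23) = (-104 - 20)*14 = -124*14 = -1736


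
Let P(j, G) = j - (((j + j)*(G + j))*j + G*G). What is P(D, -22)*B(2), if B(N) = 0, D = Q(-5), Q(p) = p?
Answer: 0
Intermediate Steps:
D = -5
P(j, G) = j - G**2 - 2*j**2*(G + j) (P(j, G) = j - (((2*j)*(G + j))*j + G**2) = j - ((2*j*(G + j))*j + G**2) = j - (2*j**2*(G + j) + G**2) = j - (G**2 + 2*j**2*(G + j)) = j + (-G**2 - 2*j**2*(G + j)) = j - G**2 - 2*j**2*(G + j))
P(D, -22)*B(2) = (-5 - 1*(-22)**2 - 2*(-5)**3 - 2*(-22)*(-5)**2)*0 = (-5 - 1*484 - 2*(-125) - 2*(-22)*25)*0 = (-5 - 484 + 250 + 1100)*0 = 861*0 = 0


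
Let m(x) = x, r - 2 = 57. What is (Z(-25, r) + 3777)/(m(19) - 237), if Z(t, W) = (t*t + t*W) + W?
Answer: -1493/109 ≈ -13.697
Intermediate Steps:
r = 59 (r = 2 + 57 = 59)
Z(t, W) = W + t² + W*t (Z(t, W) = (t² + W*t) + W = W + t² + W*t)
(Z(-25, r) + 3777)/(m(19) - 237) = ((59 + (-25)² + 59*(-25)) + 3777)/(19 - 237) = ((59 + 625 - 1475) + 3777)/(-218) = (-791 + 3777)*(-1/218) = 2986*(-1/218) = -1493/109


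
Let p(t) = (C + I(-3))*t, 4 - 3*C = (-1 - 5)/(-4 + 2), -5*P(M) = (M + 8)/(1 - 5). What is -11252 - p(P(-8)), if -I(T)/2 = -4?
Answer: -11252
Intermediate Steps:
I(T) = 8 (I(T) = -2*(-4) = 8)
P(M) = ⅖ + M/20 (P(M) = -(M + 8)/(5*(1 - 5)) = -(8 + M)/(5*(-4)) = -(8 + M)*(-1)/(5*4) = -(-2 - M/4)/5 = ⅖ + M/20)
C = ⅓ (C = 4/3 - (-1 - 5)/(3*(-4 + 2)) = 4/3 - (-2)/(-2) = 4/3 - (-2)*(-1)/2 = 4/3 - ⅓*3 = 4/3 - 1 = ⅓ ≈ 0.33333)
p(t) = 25*t/3 (p(t) = (⅓ + 8)*t = 25*t/3)
-11252 - p(P(-8)) = -11252 - 25*(⅖ + (1/20)*(-8))/3 = -11252 - 25*(⅖ - ⅖)/3 = -11252 - 25*0/3 = -11252 - 1*0 = -11252 + 0 = -11252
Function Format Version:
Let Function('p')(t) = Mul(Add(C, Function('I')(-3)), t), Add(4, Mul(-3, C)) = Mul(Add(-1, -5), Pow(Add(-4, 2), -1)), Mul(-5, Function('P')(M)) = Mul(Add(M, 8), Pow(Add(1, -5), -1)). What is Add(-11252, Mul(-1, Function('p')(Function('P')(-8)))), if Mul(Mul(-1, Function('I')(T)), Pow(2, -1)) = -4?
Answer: -11252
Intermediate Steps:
Function('I')(T) = 8 (Function('I')(T) = Mul(-2, -4) = 8)
Function('P')(M) = Add(Rational(2, 5), Mul(Rational(1, 20), M)) (Function('P')(M) = Mul(Rational(-1, 5), Mul(Add(M, 8), Pow(Add(1, -5), -1))) = Mul(Rational(-1, 5), Mul(Add(8, M), Pow(-4, -1))) = Mul(Rational(-1, 5), Mul(Add(8, M), Rational(-1, 4))) = Mul(Rational(-1, 5), Add(-2, Mul(Rational(-1, 4), M))) = Add(Rational(2, 5), Mul(Rational(1, 20), M)))
C = Rational(1, 3) (C = Add(Rational(4, 3), Mul(Rational(-1, 3), Mul(Add(-1, -5), Pow(Add(-4, 2), -1)))) = Add(Rational(4, 3), Mul(Rational(-1, 3), Mul(-6, Pow(-2, -1)))) = Add(Rational(4, 3), Mul(Rational(-1, 3), Mul(-6, Rational(-1, 2)))) = Add(Rational(4, 3), Mul(Rational(-1, 3), 3)) = Add(Rational(4, 3), -1) = Rational(1, 3) ≈ 0.33333)
Function('p')(t) = Mul(Rational(25, 3), t) (Function('p')(t) = Mul(Add(Rational(1, 3), 8), t) = Mul(Rational(25, 3), t))
Add(-11252, Mul(-1, Function('p')(Function('P')(-8)))) = Add(-11252, Mul(-1, Mul(Rational(25, 3), Add(Rational(2, 5), Mul(Rational(1, 20), -8))))) = Add(-11252, Mul(-1, Mul(Rational(25, 3), Add(Rational(2, 5), Rational(-2, 5))))) = Add(-11252, Mul(-1, Mul(Rational(25, 3), 0))) = Add(-11252, Mul(-1, 0)) = Add(-11252, 0) = -11252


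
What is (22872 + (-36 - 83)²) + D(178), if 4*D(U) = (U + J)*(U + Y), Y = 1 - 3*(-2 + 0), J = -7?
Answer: 179767/4 ≈ 44942.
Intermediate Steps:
Y = 7 (Y = 1 - 3*(-2) = 1 + 6 = 7)
D(U) = (-7 + U)*(7 + U)/4 (D(U) = ((U - 7)*(U + 7))/4 = ((-7 + U)*(7 + U))/4 = (-7 + U)*(7 + U)/4)
(22872 + (-36 - 83)²) + D(178) = (22872 + (-36 - 83)²) + (-49/4 + (¼)*178²) = (22872 + (-119)²) + (-49/4 + (¼)*31684) = (22872 + 14161) + (-49/4 + 7921) = 37033 + 31635/4 = 179767/4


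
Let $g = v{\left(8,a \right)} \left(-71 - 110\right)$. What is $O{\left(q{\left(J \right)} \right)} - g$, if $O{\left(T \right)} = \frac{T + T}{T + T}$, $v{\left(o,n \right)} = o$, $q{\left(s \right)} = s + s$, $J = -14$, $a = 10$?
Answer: $1449$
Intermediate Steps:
$q{\left(s \right)} = 2 s$
$O{\left(T \right)} = 1$ ($O{\left(T \right)} = \frac{2 T}{2 T} = 2 T \frac{1}{2 T} = 1$)
$g = -1448$ ($g = 8 \left(-71 - 110\right) = 8 \left(-181\right) = -1448$)
$O{\left(q{\left(J \right)} \right)} - g = 1 - -1448 = 1 + 1448 = 1449$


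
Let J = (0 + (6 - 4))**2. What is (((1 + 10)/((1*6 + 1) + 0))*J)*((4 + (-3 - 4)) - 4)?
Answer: -44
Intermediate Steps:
J = 4 (J = (0 + 2)**2 = 2**2 = 4)
(((1 + 10)/((1*6 + 1) + 0))*J)*((4 + (-3 - 4)) - 4) = (((1 + 10)/((1*6 + 1) + 0))*4)*((4 + (-3 - 4)) - 4) = ((11/((6 + 1) + 0))*4)*((4 - 7) - 4) = ((11/(7 + 0))*4)*(-3 - 4) = ((11/7)*4)*(-7) = (44/7)*(-7) = -44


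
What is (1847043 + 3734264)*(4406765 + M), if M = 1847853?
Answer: 34908943225726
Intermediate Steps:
(1847043 + 3734264)*(4406765 + M) = (1847043 + 3734264)*(4406765 + 1847853) = 5581307*6254618 = 34908943225726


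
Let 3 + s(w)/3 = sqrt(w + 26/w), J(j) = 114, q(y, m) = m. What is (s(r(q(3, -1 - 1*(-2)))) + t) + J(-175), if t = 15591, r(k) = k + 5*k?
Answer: 15696 + sqrt(93) ≈ 15706.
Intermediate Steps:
r(k) = 6*k
s(w) = -9 + 3*sqrt(w + 26/w)
(s(r(q(3, -1 - 1*(-2)))) + t) + J(-175) = ((-9 + 3*sqrt(6*(-1 - 1*(-2)) + 26/((6*(-1 - 1*(-2)))))) + 15591) + 114 = ((-9 + 3*sqrt(6*(-1 + 2) + 26/((6*(-1 + 2))))) + 15591) + 114 = ((-9 + 3*sqrt(6*1 + 26/((6*1)))) + 15591) + 114 = ((-9 + 3*sqrt(6 + 26/6)) + 15591) + 114 = ((-9 + 3*sqrt(6 + 26*(1/6))) + 15591) + 114 = ((-9 + 3*sqrt(6 + 13/3)) + 15591) + 114 = ((-9 + 3*sqrt(31/3)) + 15591) + 114 = ((-9 + 3*(sqrt(93)/3)) + 15591) + 114 = ((-9 + sqrt(93)) + 15591) + 114 = (15582 + sqrt(93)) + 114 = 15696 + sqrt(93)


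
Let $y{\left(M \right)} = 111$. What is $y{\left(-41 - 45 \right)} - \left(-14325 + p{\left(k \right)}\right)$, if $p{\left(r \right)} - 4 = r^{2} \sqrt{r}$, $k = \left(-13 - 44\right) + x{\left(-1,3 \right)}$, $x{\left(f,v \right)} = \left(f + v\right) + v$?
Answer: $14432 - 5408 i \sqrt{13} \approx 14432.0 - 19499.0 i$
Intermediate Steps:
$x{\left(f,v \right)} = f + 2 v$
$k = -52$ ($k = \left(-13 - 44\right) + \left(-1 + 2 \cdot 3\right) = -57 + \left(-1 + 6\right) = -57 + 5 = -52$)
$p{\left(r \right)} = 4 + r^{\frac{5}{2}}$ ($p{\left(r \right)} = 4 + r^{2} \sqrt{r} = 4 + r^{\frac{5}{2}}$)
$y{\left(-41 - 45 \right)} - \left(-14325 + p{\left(k \right)}\right) = 111 - \left(-14325 + \left(4 + \left(-52\right)^{\frac{5}{2}}\right)\right) = 111 - \left(-14325 + \left(4 + 5408 i \sqrt{13}\right)\right) = 111 - \left(-14321 + 5408 i \sqrt{13}\right) = 111 + \left(14321 - 5408 i \sqrt{13}\right) = 14432 - 5408 i \sqrt{13}$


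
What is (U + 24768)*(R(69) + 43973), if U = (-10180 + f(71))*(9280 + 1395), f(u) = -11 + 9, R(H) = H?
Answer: -4785959667444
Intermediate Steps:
f(u) = -2
U = -108692850 (U = (-10180 - 2)*(9280 + 1395) = -10182*10675 = -108692850)
(U + 24768)*(R(69) + 43973) = (-108692850 + 24768)*(69 + 43973) = -108668082*44042 = -4785959667444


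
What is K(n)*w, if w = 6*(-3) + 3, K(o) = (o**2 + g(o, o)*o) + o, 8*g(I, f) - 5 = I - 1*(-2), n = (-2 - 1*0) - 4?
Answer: -1755/4 ≈ -438.75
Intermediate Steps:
n = -6 (n = (-2 + 0) - 4 = -2 - 4 = -6)
g(I, f) = 7/8 + I/8 (g(I, f) = 5/8 + (I - 1*(-2))/8 = 5/8 + (I + 2)/8 = 5/8 + (2 + I)/8 = 5/8 + (1/4 + I/8) = 7/8 + I/8)
K(o) = o + o**2 + o*(7/8 + o/8) (K(o) = (o**2 + (7/8 + o/8)*o) + o = (o**2 + o*(7/8 + o/8)) + o = o + o**2 + o*(7/8 + o/8))
w = -15 (w = -18 + 3 = -15)
K(n)*w = ((3/8)*(-6)*(5 + 3*(-6)))*(-15) = ((3/8)*(-6)*(5 - 18))*(-15) = ((3/8)*(-6)*(-13))*(-15) = (117/4)*(-15) = -1755/4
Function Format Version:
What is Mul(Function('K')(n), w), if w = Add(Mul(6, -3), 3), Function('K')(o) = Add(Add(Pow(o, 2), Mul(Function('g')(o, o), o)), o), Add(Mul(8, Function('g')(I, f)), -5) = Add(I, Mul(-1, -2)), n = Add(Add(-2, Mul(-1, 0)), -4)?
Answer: Rational(-1755, 4) ≈ -438.75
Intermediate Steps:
n = -6 (n = Add(Add(-2, 0), -4) = Add(-2, -4) = -6)
Function('g')(I, f) = Add(Rational(7, 8), Mul(Rational(1, 8), I)) (Function('g')(I, f) = Add(Rational(5, 8), Mul(Rational(1, 8), Add(I, Mul(-1, -2)))) = Add(Rational(5, 8), Mul(Rational(1, 8), Add(I, 2))) = Add(Rational(5, 8), Mul(Rational(1, 8), Add(2, I))) = Add(Rational(5, 8), Add(Rational(1, 4), Mul(Rational(1, 8), I))) = Add(Rational(7, 8), Mul(Rational(1, 8), I)))
Function('K')(o) = Add(o, Pow(o, 2), Mul(o, Add(Rational(7, 8), Mul(Rational(1, 8), o)))) (Function('K')(o) = Add(Add(Pow(o, 2), Mul(Add(Rational(7, 8), Mul(Rational(1, 8), o)), o)), o) = Add(Add(Pow(o, 2), Mul(o, Add(Rational(7, 8), Mul(Rational(1, 8), o)))), o) = Add(o, Pow(o, 2), Mul(o, Add(Rational(7, 8), Mul(Rational(1, 8), o)))))
w = -15 (w = Add(-18, 3) = -15)
Mul(Function('K')(n), w) = Mul(Mul(Rational(3, 8), -6, Add(5, Mul(3, -6))), -15) = Mul(Mul(Rational(3, 8), -6, Add(5, -18)), -15) = Mul(Mul(Rational(3, 8), -6, -13), -15) = Mul(Rational(117, 4), -15) = Rational(-1755, 4)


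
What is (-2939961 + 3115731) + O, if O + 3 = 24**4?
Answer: 507543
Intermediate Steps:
O = 331773 (O = -3 + 24**4 = -3 + 331776 = 331773)
(-2939961 + 3115731) + O = (-2939961 + 3115731) + 331773 = 175770 + 331773 = 507543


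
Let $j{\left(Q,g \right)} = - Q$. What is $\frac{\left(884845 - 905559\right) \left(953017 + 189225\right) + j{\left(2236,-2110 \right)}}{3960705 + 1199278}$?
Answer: $- \frac{639470352}{139459} \approx -4585.4$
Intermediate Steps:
$\frac{\left(884845 - 905559\right) \left(953017 + 189225\right) + j{\left(2236,-2110 \right)}}{3960705 + 1199278} = \frac{\left(884845 - 905559\right) \left(953017 + 189225\right) - 2236}{3960705 + 1199278} = \frac{\left(-20714\right) 1142242 - 2236}{5159983} = \left(-23660400788 - 2236\right) \frac{1}{5159983} = \left(-23660403024\right) \frac{1}{5159983} = - \frac{639470352}{139459}$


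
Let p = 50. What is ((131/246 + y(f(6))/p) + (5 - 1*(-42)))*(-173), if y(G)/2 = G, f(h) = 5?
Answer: -10157003/1230 ≈ -8257.7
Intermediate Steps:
y(G) = 2*G
((131/246 + y(f(6))/p) + (5 - 1*(-42)))*(-173) = ((131/246 + (2*5)/50) + (5 - 1*(-42)))*(-173) = ((131*(1/246) + 10*(1/50)) + (5 + 42))*(-173) = ((131/246 + 1/5) + 47)*(-173) = (901/1230 + 47)*(-173) = (58711/1230)*(-173) = -10157003/1230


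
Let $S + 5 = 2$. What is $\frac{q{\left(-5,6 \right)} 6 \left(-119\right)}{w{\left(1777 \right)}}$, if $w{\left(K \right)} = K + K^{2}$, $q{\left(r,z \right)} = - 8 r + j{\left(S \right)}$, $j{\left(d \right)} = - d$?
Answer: $- \frac{2193}{225679} \approx -0.0097173$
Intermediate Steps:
$S = -3$ ($S = -5 + 2 = -3$)
$q{\left(r,z \right)} = 3 - 8 r$ ($q{\left(r,z \right)} = - 8 r - -3 = - 8 r + 3 = 3 - 8 r$)
$\frac{q{\left(-5,6 \right)} 6 \left(-119\right)}{w{\left(1777 \right)}} = \frac{\left(3 - -40\right) 6 \left(-119\right)}{1777 \left(1 + 1777\right)} = \frac{\left(3 + 40\right) 6 \left(-119\right)}{1777 \cdot 1778} = \frac{43 \cdot 6 \left(-119\right)}{3159506} = 258 \left(-119\right) \frac{1}{3159506} = \left(-30702\right) \frac{1}{3159506} = - \frac{2193}{225679}$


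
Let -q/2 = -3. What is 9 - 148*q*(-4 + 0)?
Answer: 3561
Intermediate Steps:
q = 6 (q = -2*(-3) = 6)
9 - 148*q*(-4 + 0) = 9 - 888*(-4 + 0) = 9 - 888*(-4) = 9 - 148*(-24) = 9 + 3552 = 3561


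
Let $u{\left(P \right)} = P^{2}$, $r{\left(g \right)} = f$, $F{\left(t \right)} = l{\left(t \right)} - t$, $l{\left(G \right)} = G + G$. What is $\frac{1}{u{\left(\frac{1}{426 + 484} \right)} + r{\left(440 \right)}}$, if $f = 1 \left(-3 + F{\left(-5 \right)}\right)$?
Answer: $- \frac{828100}{6624799} \approx -0.125$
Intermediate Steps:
$l{\left(G \right)} = 2 G$
$F{\left(t \right)} = t$ ($F{\left(t \right)} = 2 t - t = t$)
$f = -8$ ($f = 1 \left(-3 - 5\right) = 1 \left(-8\right) = -8$)
$r{\left(g \right)} = -8$
$\frac{1}{u{\left(\frac{1}{426 + 484} \right)} + r{\left(440 \right)}} = \frac{1}{\left(\frac{1}{426 + 484}\right)^{2} - 8} = \frac{1}{\left(\frac{1}{910}\right)^{2} - 8} = \frac{1}{\frac{1}{828100} - 8} = \frac{1}{- \frac{6624799}{828100}} = - \frac{828100}{6624799}$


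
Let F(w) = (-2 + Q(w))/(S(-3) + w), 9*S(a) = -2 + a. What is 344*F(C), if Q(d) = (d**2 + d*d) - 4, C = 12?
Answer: 873072/103 ≈ 8476.4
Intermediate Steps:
Q(d) = -4 + 2*d**2 (Q(d) = (d**2 + d**2) - 4 = 2*d**2 - 4 = -4 + 2*d**2)
S(a) = -2/9 + a/9 (S(a) = (-2 + a)/9 = -2/9 + a/9)
F(w) = (-6 + 2*w**2)/(-5/9 + w) (F(w) = (-2 + (-4 + 2*w**2))/((-2/9 + (1/9)*(-3)) + w) = (-6 + 2*w**2)/((-2/9 - 1/3) + w) = (-6 + 2*w**2)/(-5/9 + w))
344*F(C) = 344*(18*(-3 + 12**2)/(-5 + 9*12)) = 344*(18*(-3 + 144)/(-5 + 108)) = 344*(18*141/103) = 344*(18*(1/103)*141) = 344*(2538/103) = 873072/103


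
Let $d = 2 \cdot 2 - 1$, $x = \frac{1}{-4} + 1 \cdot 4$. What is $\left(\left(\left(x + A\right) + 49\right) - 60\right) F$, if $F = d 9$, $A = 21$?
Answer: $\frac{1485}{4} \approx 371.25$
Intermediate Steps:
$x = \frac{15}{4}$ ($x = - \frac{1}{4} + 4 = \frac{15}{4} \approx 3.75$)
$d = 3$ ($d = 4 - 1 = 3$)
$F = 27$ ($F = 3 \cdot 9 = 27$)
$\left(\left(\left(x + A\right) + 49\right) - 60\right) F = \left(\left(\left(\frac{15}{4} + 21\right) + 49\right) - 60\right) 27 = \left(\left(\frac{99}{4} + 49\right) - 60\right) 27 = \left(\frac{295}{4} - 60\right) 27 = \frac{55}{4} \cdot 27 = \frac{1485}{4}$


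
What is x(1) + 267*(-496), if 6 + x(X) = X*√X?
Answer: -132437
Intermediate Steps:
x(X) = -6 + X^(3/2) (x(X) = -6 + X*√X = -6 + X^(3/2))
x(1) + 267*(-496) = (-6 + 1^(3/2)) + 267*(-496) = (-6 + 1) - 132432 = -5 - 132432 = -132437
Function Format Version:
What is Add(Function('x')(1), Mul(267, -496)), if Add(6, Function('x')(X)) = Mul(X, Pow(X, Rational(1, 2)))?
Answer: -132437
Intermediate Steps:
Function('x')(X) = Add(-6, Pow(X, Rational(3, 2))) (Function('x')(X) = Add(-6, Mul(X, Pow(X, Rational(1, 2)))) = Add(-6, Pow(X, Rational(3, 2))))
Add(Function('x')(1), Mul(267, -496)) = Add(Add(-6, Pow(1, Rational(3, 2))), Mul(267, -496)) = Add(Add(-6, 1), -132432) = Add(-5, -132432) = -132437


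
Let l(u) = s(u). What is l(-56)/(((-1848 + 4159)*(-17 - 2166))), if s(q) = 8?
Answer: -8/5044913 ≈ -1.5858e-6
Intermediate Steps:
l(u) = 8
l(-56)/(((-1848 + 4159)*(-17 - 2166))) = 8/(((-1848 + 4159)*(-17 - 2166))) = 8/((2311*(-2183))) = 8/(-5044913) = 8*(-1/5044913) = -8/5044913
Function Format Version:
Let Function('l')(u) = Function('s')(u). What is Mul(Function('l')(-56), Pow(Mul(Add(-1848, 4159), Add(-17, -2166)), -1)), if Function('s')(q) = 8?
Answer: Rational(-8, 5044913) ≈ -1.5858e-6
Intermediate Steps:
Function('l')(u) = 8
Mul(Function('l')(-56), Pow(Mul(Add(-1848, 4159), Add(-17, -2166)), -1)) = Mul(8, Pow(Mul(Add(-1848, 4159), Add(-17, -2166)), -1)) = Mul(8, Pow(Mul(2311, -2183), -1)) = Mul(8, Pow(-5044913, -1)) = Mul(8, Rational(-1, 5044913)) = Rational(-8, 5044913)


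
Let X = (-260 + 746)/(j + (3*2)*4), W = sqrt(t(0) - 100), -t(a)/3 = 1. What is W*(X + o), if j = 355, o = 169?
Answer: 64537*I*sqrt(103)/379 ≈ 1728.2*I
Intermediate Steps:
t(a) = -3 (t(a) = -3*1 = -3)
W = I*sqrt(103) (W = sqrt(-3 - 100) = sqrt(-103) = I*sqrt(103) ≈ 10.149*I)
X = 486/379 (X = (-260 + 746)/(355 + (3*2)*4) = 486/(355 + 6*4) = 486/(355 + 24) = 486/379 ≈ 1.2823)
W*(X + o) = (I*sqrt(103))*(486/379 + 169) = (I*sqrt(103))*(64537/379) = 64537*I*sqrt(103)/379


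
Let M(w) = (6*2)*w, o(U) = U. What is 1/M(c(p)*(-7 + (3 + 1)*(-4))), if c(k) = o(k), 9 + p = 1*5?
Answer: 1/1104 ≈ 0.00090580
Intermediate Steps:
p = -4 (p = -9 + 1*5 = -9 + 5 = -4)
c(k) = k
M(w) = 12*w
1/M(c(p)*(-7 + (3 + 1)*(-4))) = 1/(12*(-4*(-7 + (3 + 1)*(-4)))) = 1/(12*(-4*(-7 + 4*(-4)))) = 1/(12*(-4*(-7 - 16))) = 1/(12*(-4*(-23))) = 1/(12*92) = 1/1104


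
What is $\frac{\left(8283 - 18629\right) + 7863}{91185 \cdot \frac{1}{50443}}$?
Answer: $- \frac{125249969}{91185} \approx -1373.6$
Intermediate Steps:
$\frac{\left(8283 - 18629\right) + 7863}{91185 \cdot \frac{1}{50443}} = \frac{-10346 + 7863}{91185 \cdot \frac{1}{50443}} = - \frac{2483}{\frac{91185}{50443}} = \left(-2483\right) \frac{50443}{91185} = - \frac{125249969}{91185}$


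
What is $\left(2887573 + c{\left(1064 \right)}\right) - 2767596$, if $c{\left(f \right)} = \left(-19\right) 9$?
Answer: $119806$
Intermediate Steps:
$c{\left(f \right)} = -171$
$\left(2887573 + c{\left(1064 \right)}\right) - 2767596 = \left(2887573 - 171\right) - 2767596 = 2887402 - 2767596 = 119806$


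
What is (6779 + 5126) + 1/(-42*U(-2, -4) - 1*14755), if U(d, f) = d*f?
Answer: 179658354/15091 ≈ 11905.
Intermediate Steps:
(6779 + 5126) + 1/(-42*U(-2, -4) - 1*14755) = (6779 + 5126) + 1/(-(-84)*(-4) - 1*14755) = 11905 + 1/(-42*8 - 14755) = 11905 + 1/(-336 - 14755) = 11905 + 1/(-15091) = 11905 - 1/15091 = 179658354/15091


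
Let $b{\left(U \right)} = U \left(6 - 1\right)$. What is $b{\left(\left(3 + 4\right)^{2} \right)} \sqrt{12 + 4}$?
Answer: $980$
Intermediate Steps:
$b{\left(U \right)} = 5 U$ ($b{\left(U \right)} = U 5 = 5 U$)
$b{\left(\left(3 + 4\right)^{2} \right)} \sqrt{12 + 4} = 5 \left(3 + 4\right)^{2} \sqrt{12 + 4} = 5 \cdot 7^{2} \sqrt{16} = 5 \cdot 49 \cdot 4 = 245 \cdot 4 = 980$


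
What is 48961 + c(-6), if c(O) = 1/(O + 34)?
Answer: 1370909/28 ≈ 48961.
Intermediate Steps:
c(O) = 1/(34 + O)
48961 + c(-6) = 48961 + 1/(34 - 6) = 48961 + 1/28 = 1370909/28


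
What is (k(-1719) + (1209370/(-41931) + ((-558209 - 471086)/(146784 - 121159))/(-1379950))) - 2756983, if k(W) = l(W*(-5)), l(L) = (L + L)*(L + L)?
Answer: 86810679606617215392479/296546252681250 ≈ 2.9274e+8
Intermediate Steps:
l(L) = 4*L**2 (l(L) = (2*L)*(2*L) = 4*L**2)
k(W) = 100*W**2 (k(W) = 4*(W*(-5))**2 = 4*(-5*W)**2 = 4*(25*W**2) = 100*W**2)
(k(-1719) + (1209370/(-41931) + ((-558209 - 471086)/(146784 - 121159))/(-1379950))) - 2756983 = (100*(-1719)**2 + (1209370/(-41931) + ((-558209 - 471086)/(146784 - 121159))/(-1379950))) - 2756983 = (100*2954961 + (1209370*(-1/41931) - 1029295/25625*(-1/1379950))) - 2756983 = (295496100 + (-1209370/41931 - 1029295*1/25625*(-1/1379950))) - 2756983 = (295496100 + (-1209370/41931 - 205859/5125*(-1/1379950))) - 2756983 = (295496100 + (-1209370/41931 + 205859/7072243750)) - 2756983 = (295496100 - 8552950792063771/296546252681250) - 2756983 = 87628252583973126061229/296546252681250 - 2756983 = 86810679606617215392479/296546252681250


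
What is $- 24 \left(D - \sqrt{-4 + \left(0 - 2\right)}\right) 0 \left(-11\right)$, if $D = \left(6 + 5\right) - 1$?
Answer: $0$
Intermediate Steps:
$D = 10$ ($D = 11 - 1 = 10$)
$- 24 \left(D - \sqrt{-4 + \left(0 - 2\right)}\right) 0 \left(-11\right) = - 24 \left(10 - \sqrt{-4 + \left(0 - 2\right)}\right) 0 \left(-11\right) = - 24 \left(10 - \sqrt{-4 + \left(0 - 2\right)}\right) 0 = - 24 \left(10 - \sqrt{-4 - 2}\right) 0 = - 24 \left(10 - \sqrt{-6}\right) 0 = - 24 \left(10 - i \sqrt{6}\right) 0 = \left(-240 + 24 i \sqrt{6}\right) 0 = 0$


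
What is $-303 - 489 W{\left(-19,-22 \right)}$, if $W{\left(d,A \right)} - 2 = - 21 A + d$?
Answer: $-217908$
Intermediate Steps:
$W{\left(d,A \right)} = 2 + d - 21 A$ ($W{\left(d,A \right)} = 2 - \left(- d + 21 A\right) = 2 + d - 21 A$)
$-303 - 489 W{\left(-19,-22 \right)} = -303 - 489 \left(2 - 19 - -462\right) = -303 - 489 \left(2 - 19 + 462\right) = -303 - 217605 = -217908$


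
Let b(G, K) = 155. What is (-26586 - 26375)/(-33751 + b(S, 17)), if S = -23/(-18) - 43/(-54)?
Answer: 52961/33596 ≈ 1.5764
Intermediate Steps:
S = 56/27 (S = -23*(-1/18) - 43*(-1/54) = 23/18 + 43/54 = 56/27 ≈ 2.0741)
(-26586 - 26375)/(-33751 + b(S, 17)) = (-26586 - 26375)/(-33751 + 155) = -52961/(-33596) = -52961*(-1/33596) = 52961/33596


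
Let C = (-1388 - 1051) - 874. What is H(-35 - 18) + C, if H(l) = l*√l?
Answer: -3313 - 53*I*√53 ≈ -3313.0 - 385.85*I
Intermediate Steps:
H(l) = l^(3/2)
C = -3313 (C = -2439 - 874 = -3313)
H(-35 - 18) + C = (-35 - 18)^(3/2) - 3313 = (-53)^(3/2) - 3313 = -53*I*√53 - 3313 = -3313 - 53*I*√53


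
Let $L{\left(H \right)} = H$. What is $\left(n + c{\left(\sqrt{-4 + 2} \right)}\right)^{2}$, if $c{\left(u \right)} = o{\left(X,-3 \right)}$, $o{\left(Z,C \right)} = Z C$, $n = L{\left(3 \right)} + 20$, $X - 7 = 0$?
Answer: $4$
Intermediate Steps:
$X = 7$ ($X = 7 + 0 = 7$)
$n = 23$ ($n = 3 + 20 = 23$)
$o{\left(Z,C \right)} = C Z$
$c{\left(u \right)} = -21$ ($c{\left(u \right)} = \left(-3\right) 7 = -21$)
$\left(n + c{\left(\sqrt{-4 + 2} \right)}\right)^{2} = \left(23 - 21\right)^{2} = 2^{2} = 4$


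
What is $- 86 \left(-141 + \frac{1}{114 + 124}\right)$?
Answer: $\frac{1442951}{119} \approx 12126.0$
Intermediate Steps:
$- 86 \left(-141 + \frac{1}{114 + 124}\right) = - 86 \left(-141 + \frac{1}{238}\right) = \left(-86\right) \left(- \frac{33557}{238}\right) = \frac{1442951}{119}$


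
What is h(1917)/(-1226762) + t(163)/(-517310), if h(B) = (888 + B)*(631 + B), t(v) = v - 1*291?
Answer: -924282491966/158654062555 ≈ -5.8258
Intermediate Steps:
t(v) = -291 + v (t(v) = v - 291 = -291 + v)
h(B) = (631 + B)*(888 + B)
h(1917)/(-1226762) + t(163)/(-517310) = (560328 + 1917² + 1519*1917)/(-1226762) + (-291 + 163)/(-517310) = (560328 + 3674889 + 2911923)*(-1/1226762) - 128*(-1/517310) = 7147140*(-1/1226762) + 64/258655 = -3573570/613381 + 64/258655 = -924282491966/158654062555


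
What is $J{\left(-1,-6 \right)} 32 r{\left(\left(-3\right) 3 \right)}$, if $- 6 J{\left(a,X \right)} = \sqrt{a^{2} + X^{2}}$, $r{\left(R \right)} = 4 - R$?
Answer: $- \frac{208 \sqrt{37}}{3} \approx -421.74$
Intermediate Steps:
$J{\left(a,X \right)} = - \frac{\sqrt{X^{2} + a^{2}}}{6}$ ($J{\left(a,X \right)} = - \frac{\sqrt{a^{2} + X^{2}}}{6} = - \frac{\sqrt{X^{2} + a^{2}}}{6}$)
$J{\left(-1,-6 \right)} 32 r{\left(\left(-3\right) 3 \right)} = - \frac{\sqrt{\left(-6\right)^{2} + \left(-1\right)^{2}}}{6} \cdot 32 \left(4 - \left(-3\right) 3\right) = - \frac{\sqrt{36 + 1}}{6} \cdot 32 \left(4 - -9\right) = - \frac{\sqrt{37}}{6} \cdot 32 \left(4 + 9\right) = - \frac{16 \sqrt{37}}{3} \cdot 13 = - \frac{208 \sqrt{37}}{3}$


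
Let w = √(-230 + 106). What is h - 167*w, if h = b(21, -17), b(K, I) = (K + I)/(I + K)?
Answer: 1 - 334*I*√31 ≈ 1.0 - 1859.6*I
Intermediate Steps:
b(K, I) = 1 (b(K, I) = (I + K)/(I + K) = 1)
h = 1
w = 2*I*√31 (w = √(-124) = 2*I*√31 ≈ 11.136*I)
h - 167*w = 1 - 334*I*√31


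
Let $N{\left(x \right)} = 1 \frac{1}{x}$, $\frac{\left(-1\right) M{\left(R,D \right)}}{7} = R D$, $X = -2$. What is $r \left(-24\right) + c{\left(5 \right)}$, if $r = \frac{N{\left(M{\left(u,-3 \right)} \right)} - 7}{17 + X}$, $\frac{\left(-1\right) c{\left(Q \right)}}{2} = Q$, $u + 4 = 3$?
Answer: $\frac{134}{105} \approx 1.2762$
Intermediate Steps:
$u = -1$ ($u = -4 + 3 = -1$)
$c{\left(Q \right)} = - 2 Q$
$M{\left(R,D \right)} = - 7 D R$ ($M{\left(R,D \right)} = - 7 R D = - 7 D R$)
$N{\left(x \right)} = \frac{1}{x}$
$r = - \frac{148}{315}$ ($r = \frac{\frac{1}{\left(-7\right) \left(-3\right) \left(-1\right)} - 7}{17 - 2} = \frac{\frac{1}{-21} - 7}{15} = \left(- \frac{1}{21} - 7\right) \frac{1}{15} = \left(- \frac{148}{21}\right) \frac{1}{15} = - \frac{148}{315} \approx -0.46984$)
$r \left(-24\right) + c{\left(5 \right)} = \left(- \frac{148}{315}\right) \left(-24\right) - 10 = \frac{1184}{105} - 10 = \frac{134}{105}$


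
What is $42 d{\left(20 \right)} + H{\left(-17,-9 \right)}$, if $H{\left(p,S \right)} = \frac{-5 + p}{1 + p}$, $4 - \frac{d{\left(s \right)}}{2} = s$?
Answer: $- \frac{10741}{8} \approx -1342.6$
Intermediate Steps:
$d{\left(s \right)} = 8 - 2 s$
$H{\left(p,S \right)} = \frac{-5 + p}{1 + p}$
$42 d{\left(20 \right)} + H{\left(-17,-9 \right)} = 42 \left(8 - 40\right) + \frac{-5 - 17}{1 - 17} = 42 \left(8 - 40\right) + \frac{1}{-16} \left(-22\right) = 42 \left(-32\right) - - \frac{11}{8} = -1344 + \frac{11}{8} = - \frac{10741}{8}$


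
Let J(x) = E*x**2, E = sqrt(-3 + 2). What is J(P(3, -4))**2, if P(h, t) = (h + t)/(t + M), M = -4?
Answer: -1/4096 ≈ -0.00024414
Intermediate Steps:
E = I (E = sqrt(-1) = I ≈ 1.0*I)
P(h, t) = (h + t)/(-4 + t) (P(h, t) = (h + t)/(t - 4) = (h + t)/(-4 + t))
J(x) = I*x**2
J(P(3, -4))**2 = (I*((3 - 4)/(-4 - 4))**2)**2 = (I*(-1/(-8))**2)**2 = (I*(-1/8*(-1))**2)**2 = (I*(1/8)**2)**2 = (I*(1/64))**2 = (I/64)**2 = -1/4096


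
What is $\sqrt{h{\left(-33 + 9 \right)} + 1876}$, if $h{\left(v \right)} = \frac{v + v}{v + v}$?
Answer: $\sqrt{1877} \approx 43.324$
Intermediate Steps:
$h{\left(v \right)} = 1$ ($h{\left(v \right)} = \frac{2 v}{2 v} = 2 v \frac{1}{2 v} = 1$)
$\sqrt{h{\left(-33 + 9 \right)} + 1876} = \sqrt{1 + 1876} = \sqrt{1877}$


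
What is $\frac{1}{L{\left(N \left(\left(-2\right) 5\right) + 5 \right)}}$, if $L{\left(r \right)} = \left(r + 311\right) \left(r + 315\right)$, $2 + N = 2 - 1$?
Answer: $\frac{1}{107580} \approx 9.2954 \cdot 10^{-6}$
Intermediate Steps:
$N = -1$ ($N = -2 + \left(2 - 1\right) = -2 + 1 = -1$)
$L{\left(r \right)} = \left(311 + r\right) \left(315 + r\right)$
$\frac{1}{L{\left(N \left(\left(-2\right) 5\right) + 5 \right)}} = \frac{1}{97965 + \left(- \left(-2\right) 5 + 5\right)^{2} + 626 \left(- \left(-2\right) 5 + 5\right)} = \frac{1}{97965 + \left(\left(-1\right) \left(-10\right) + 5\right)^{2} + 626 \left(\left(-1\right) \left(-10\right) + 5\right)} = \frac{1}{97965 + \left(10 + 5\right)^{2} + 626 \left(10 + 5\right)} = \frac{1}{97965 + 15^{2} + 626 \cdot 15} = \frac{1}{97965 + 225 + 9390} = \frac{1}{107580}$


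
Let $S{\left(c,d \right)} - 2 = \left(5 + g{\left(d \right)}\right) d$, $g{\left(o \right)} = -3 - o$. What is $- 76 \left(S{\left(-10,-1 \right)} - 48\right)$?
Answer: $3724$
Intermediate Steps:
$S{\left(c,d \right)} = 2 + d \left(2 - d\right)$ ($S{\left(c,d \right)} = 2 + \left(5 - \left(3 + d\right)\right) d = 2 + \left(2 - d\right) d = 2 + d \left(2 - d\right)$)
$- 76 \left(S{\left(-10,-1 \right)} - 48\right) = - 76 \left(\left(2 - \left(-1\right)^{2} + 2 \left(-1\right)\right) - 48\right) = - 76 \left(\left(2 - 1 - 2\right) - 48\right) = - 76 \left(-1 - 48\right) = \left(-76\right) \left(-49\right) = 3724$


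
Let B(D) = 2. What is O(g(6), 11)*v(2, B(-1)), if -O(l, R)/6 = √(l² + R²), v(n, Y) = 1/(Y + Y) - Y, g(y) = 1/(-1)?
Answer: 21*√122/2 ≈ 115.98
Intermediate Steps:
g(y) = -1
v(n, Y) = 1/(2*Y) - Y
O(l, R) = -6*√(R² + l²) (O(l, R) = -6*√(l² + R²) = -6*√(R² + l²))
O(g(6), 11)*v(2, B(-1)) = (-6*√(11² + (-1)²))*((½)/2 - 1*2) = (-6*√(121 + 1))*((½)*(½) - 2) = (-6*√122)*(¼ - 2) = -6*√122*(-7/4) = 21*√122/2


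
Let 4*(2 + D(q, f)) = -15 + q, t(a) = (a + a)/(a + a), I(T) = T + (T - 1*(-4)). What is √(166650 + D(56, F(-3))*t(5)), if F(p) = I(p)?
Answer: √666633/2 ≈ 408.24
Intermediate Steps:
I(T) = 4 + 2*T (I(T) = T + (T + 4) = T + (4 + T) = 4 + 2*T)
t(a) = 1 (t(a) = (2*a)/((2*a)) = (2*a)*(1/(2*a)) = 1)
F(p) = 4 + 2*p
D(q, f) = -23/4 + q/4 (D(q, f) = -2 + (-15 + q)/4 = -2 + (-15/4 + q/4) = -23/4 + q/4)
√(166650 + D(56, F(-3))*t(5)) = √(166650 + (-23/4 + (¼)*56)*1) = √(166650 + (-23/4 + 14)*1) = √(166650 + (33/4)*1) = √(166650 + 33/4) = √(666633/4) = √666633/2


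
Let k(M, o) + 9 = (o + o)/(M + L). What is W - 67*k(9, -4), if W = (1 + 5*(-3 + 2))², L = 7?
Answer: 1305/2 ≈ 652.50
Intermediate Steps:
k(M, o) = -9 + 2*o/(7 + M) (k(M, o) = -9 + (o + o)/(M + 7) = -9 + (2*o)/(7 + M) = -9 + 2*o/(7 + M))
W = 16 (W = (1 + 5*(-1))² = (1 - 5)² = (-4)² = 16)
W - 67*k(9, -4) = 16 - 67*(-63 - 9*9 + 2*(-4))/(7 + 9) = 16 - 67*(-63 - 81 - 8)/16 = 16 - 67*(-152)/16 = 16 - 67*(-19/2) = 16 + 1273/2 = 1305/2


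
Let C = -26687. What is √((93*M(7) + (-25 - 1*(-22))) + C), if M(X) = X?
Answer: I*√26039 ≈ 161.37*I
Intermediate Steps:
√((93*M(7) + (-25 - 1*(-22))) + C) = √((93*7 + (-25 - 1*(-22))) - 26687) = √((651 + (-25 + 22)) - 26687) = √((651 - 3) - 26687) = √(648 - 26687) = √(-26039) = I*√26039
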